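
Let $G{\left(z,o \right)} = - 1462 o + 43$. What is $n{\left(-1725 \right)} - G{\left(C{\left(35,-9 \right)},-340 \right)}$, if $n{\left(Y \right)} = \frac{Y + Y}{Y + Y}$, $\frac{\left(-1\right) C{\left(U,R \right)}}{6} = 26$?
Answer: $-497122$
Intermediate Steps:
$C{\left(U,R \right)} = -156$ ($C{\left(U,R \right)} = \left(-6\right) 26 = -156$)
$G{\left(z,o \right)} = 43 - 1462 o$
$n{\left(Y \right)} = 1$ ($n{\left(Y \right)} = \frac{2 Y}{2 Y} = 2 Y \frac{1}{2 Y} = 1$)
$n{\left(-1725 \right)} - G{\left(C{\left(35,-9 \right)},-340 \right)} = 1 - \left(43 - -497080\right) = 1 - \left(43 + 497080\right) = 1 - 497123 = -497122$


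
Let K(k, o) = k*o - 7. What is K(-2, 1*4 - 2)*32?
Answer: -352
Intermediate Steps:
K(k, o) = -7 + k*o
K(-2, 1*4 - 2)*32 = (-7 - 2*(1*4 - 2))*32 = (-7 - 2*(4 - 2))*32 = (-7 - 2*2)*32 = (-7 - 4)*32 = -11*32 = -352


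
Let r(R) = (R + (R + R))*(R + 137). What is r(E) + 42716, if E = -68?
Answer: 28640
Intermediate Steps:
r(R) = 3*R*(137 + R) (r(R) = (R + 2*R)*(137 + R) = (3*R)*(137 + R) = 3*R*(137 + R))
r(E) + 42716 = 3*(-68)*(137 - 68) + 42716 = 3*(-68)*69 + 42716 = -14076 + 42716 = 28640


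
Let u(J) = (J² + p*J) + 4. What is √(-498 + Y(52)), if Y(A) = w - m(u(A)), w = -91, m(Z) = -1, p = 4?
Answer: 14*I*√3 ≈ 24.249*I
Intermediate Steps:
u(J) = 4 + J² + 4*J (u(J) = (J² + 4*J) + 4 = 4 + J² + 4*J)
Y(A) = -90 (Y(A) = -91 - 1*(-1) = -91 + 1 = -90)
√(-498 + Y(52)) = √(-498 - 90) = √(-588) = 14*I*√3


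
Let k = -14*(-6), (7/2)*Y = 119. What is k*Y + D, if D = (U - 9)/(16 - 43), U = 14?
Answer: 77107/27 ≈ 2855.8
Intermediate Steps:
Y = 34 (Y = (2/7)*119 = 34)
k = 84
D = -5/27 (D = (14 - 9)/(16 - 43) = 5/(-27) = 5*(-1/27) = -5/27 ≈ -0.18519)
k*Y + D = 84*34 - 5/27 = 2856 - 5/27 = 77107/27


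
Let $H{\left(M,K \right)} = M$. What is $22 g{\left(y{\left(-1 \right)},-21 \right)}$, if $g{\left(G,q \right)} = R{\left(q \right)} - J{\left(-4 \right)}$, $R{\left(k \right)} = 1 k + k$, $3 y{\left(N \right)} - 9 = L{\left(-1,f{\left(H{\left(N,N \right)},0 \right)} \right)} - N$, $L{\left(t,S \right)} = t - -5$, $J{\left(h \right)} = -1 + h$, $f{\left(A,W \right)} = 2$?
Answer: $-814$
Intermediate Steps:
$L{\left(t,S \right)} = 5 + t$ ($L{\left(t,S \right)} = t + 5 = 5 + t$)
$y{\left(N \right)} = \frac{13}{3} - \frac{N}{3}$ ($y{\left(N \right)} = 3 + \frac{\left(5 - 1\right) - N}{3} = 3 + \frac{4 - N}{3} = 3 - \left(- \frac{4}{3} + \frac{N}{3}\right) = \frac{13}{3} - \frac{N}{3}$)
$R{\left(k \right)} = 2 k$ ($R{\left(k \right)} = k + k = 2 k$)
$g{\left(G,q \right)} = 5 + 2 q$ ($g{\left(G,q \right)} = 2 q - \left(-1 - 4\right) = 2 q - -5 = 2 q + 5 = 5 + 2 q$)
$22 g{\left(y{\left(-1 \right)},-21 \right)} = 22 \left(5 + 2 \left(-21\right)\right) = 22 \left(5 - 42\right) = 22 \left(-37\right) = -814$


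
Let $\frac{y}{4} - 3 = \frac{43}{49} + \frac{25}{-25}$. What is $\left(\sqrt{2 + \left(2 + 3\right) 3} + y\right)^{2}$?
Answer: $\frac{358913}{2401} + \frac{1128 \sqrt{17}}{49} \approx 244.4$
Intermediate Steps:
$y = \frac{564}{49}$ ($y = 12 + 4 \left(\frac{43}{49} + \frac{25}{-25}\right) = 12 + 4 \left(43 \cdot \frac{1}{49} + 25 \left(- \frac{1}{25}\right)\right) = 12 + 4 \left(\frac{43}{49} - 1\right) = 12 + 4 \left(- \frac{6}{49}\right) = 12 - \frac{24}{49} = \frac{564}{49} \approx 11.51$)
$\left(\sqrt{2 + \left(2 + 3\right) 3} + y\right)^{2} = \left(\sqrt{2 + \left(2 + 3\right) 3} + \frac{564}{49}\right)^{2} = \left(\sqrt{2 + 5 \cdot 3} + \frac{564}{49}\right)^{2} = \left(\sqrt{2 + 15} + \frac{564}{49}\right)^{2} = \left(\sqrt{17} + \frac{564}{49}\right)^{2} = \left(\frac{564}{49} + \sqrt{17}\right)^{2}$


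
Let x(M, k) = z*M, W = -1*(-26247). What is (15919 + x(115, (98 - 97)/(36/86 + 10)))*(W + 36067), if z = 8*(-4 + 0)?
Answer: 762661046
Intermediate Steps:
z = -32 (z = 8*(-4) = -32)
W = 26247
x(M, k) = -32*M
(15919 + x(115, (98 - 97)/(36/86 + 10)))*(W + 36067) = (15919 - 32*115)*(26247 + 36067) = (15919 - 3680)*62314 = 12239*62314 = 762661046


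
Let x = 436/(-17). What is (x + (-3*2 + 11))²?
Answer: 123201/289 ≈ 426.30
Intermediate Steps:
x = -436/17 (x = 436*(-1/17) = -436/17 ≈ -25.647)
(x + (-3*2 + 11))² = (-436/17 + (-3*2 + 11))² = (-436/17 + (-6 + 11))² = (-436/17 + 5)² = (-351/17)² = 123201/289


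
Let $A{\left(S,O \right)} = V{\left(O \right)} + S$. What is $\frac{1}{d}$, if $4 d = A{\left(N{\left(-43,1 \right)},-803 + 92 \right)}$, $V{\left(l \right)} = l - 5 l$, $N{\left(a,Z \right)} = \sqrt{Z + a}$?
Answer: $\frac{1896}{1348063} - \frac{2 i \sqrt{42}}{4044189} \approx 0.0014065 - 3.205 \cdot 10^{-6} i$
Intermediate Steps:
$V{\left(l \right)} = - 4 l$
$A{\left(S,O \right)} = S - 4 O$ ($A{\left(S,O \right)} = - 4 O + S = S - 4 O$)
$d = 711 + \frac{i \sqrt{42}}{4}$ ($d = \frac{\sqrt{1 - 43} - 4 \left(-803 + 92\right)}{4} = \frac{\sqrt{-42} - -2844}{4} = \frac{i \sqrt{42} + 2844}{4} = \frac{2844 + i \sqrt{42}}{4} = 711 + \frac{i \sqrt{42}}{4} \approx 711.0 + 1.6202 i$)
$\frac{1}{d} = \frac{1}{711 + \frac{i \sqrt{42}}{4}}$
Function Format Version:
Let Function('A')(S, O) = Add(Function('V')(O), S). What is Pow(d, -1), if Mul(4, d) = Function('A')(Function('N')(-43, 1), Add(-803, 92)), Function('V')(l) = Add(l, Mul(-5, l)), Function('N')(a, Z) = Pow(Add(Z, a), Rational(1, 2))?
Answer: Add(Rational(1896, 1348063), Mul(Rational(-2, 4044189), I, Pow(42, Rational(1, 2)))) ≈ Add(0.0014065, Mul(-3.2050e-6, I))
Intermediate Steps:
Function('V')(l) = Mul(-4, l)
Function('A')(S, O) = Add(S, Mul(-4, O)) (Function('A')(S, O) = Add(Mul(-4, O), S) = Add(S, Mul(-4, O)))
d = Add(711, Mul(Rational(1, 4), I, Pow(42, Rational(1, 2)))) (d = Mul(Rational(1, 4), Add(Pow(Add(1, -43), Rational(1, 2)), Mul(-4, Add(-803, 92)))) = Mul(Rational(1, 4), Add(Pow(-42, Rational(1, 2)), Mul(-4, -711))) = Mul(Rational(1, 4), Add(Mul(I, Pow(42, Rational(1, 2))), 2844)) = Mul(Rational(1, 4), Add(2844, Mul(I, Pow(42, Rational(1, 2))))) = Add(711, Mul(Rational(1, 4), I, Pow(42, Rational(1, 2)))) ≈ Add(711.00, Mul(1.6202, I)))
Pow(d, -1) = Pow(Add(711, Mul(Rational(1, 4), I, Pow(42, Rational(1, 2)))), -1)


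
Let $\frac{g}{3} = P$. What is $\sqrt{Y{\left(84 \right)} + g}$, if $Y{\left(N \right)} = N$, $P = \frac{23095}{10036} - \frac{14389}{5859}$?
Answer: $\frac{\sqrt{891450032469269}}{3266718} \approx 9.1398$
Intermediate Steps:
$P = - \frac{9094399}{58800924}$ ($P = 23095 \cdot \frac{1}{10036} - \frac{14389}{5859} = \frac{23095}{10036} - \frac{14389}{5859} = - \frac{9094399}{58800924} \approx -0.15466$)
$g = - \frac{9094399}{19600308}$ ($g = 3 \left(- \frac{9094399}{58800924}\right) = - \frac{9094399}{19600308} \approx -0.46399$)
$\sqrt{Y{\left(84 \right)} + g} = \sqrt{84 - \frac{9094399}{19600308}} = \sqrt{\frac{1637331473}{19600308}} = \frac{\sqrt{891450032469269}}{3266718}$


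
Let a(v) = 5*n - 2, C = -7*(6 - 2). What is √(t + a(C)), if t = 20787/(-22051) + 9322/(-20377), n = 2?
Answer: √1332511027618675765/449333227 ≈ 2.5690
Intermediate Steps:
C = -28 (C = -7*4 = -28)
a(v) = 8 (a(v) = 5*2 - 2 = 10 - 2 = 8)
t = -629136121/449333227 (t = 20787*(-1/22051) + 9322*(-1/20377) = -20787/22051 - 9322/20377 = -629136121/449333227 ≈ -1.4002)
√(t + a(C)) = √(-629136121/449333227 + 8) = √(2965529695/449333227) = √1332511027618675765/449333227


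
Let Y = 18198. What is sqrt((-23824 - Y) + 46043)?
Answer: sqrt(4021) ≈ 63.411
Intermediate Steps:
sqrt((-23824 - Y) + 46043) = sqrt((-23824 - 1*18198) + 46043) = sqrt((-23824 - 18198) + 46043) = sqrt(-42022 + 46043) = sqrt(4021)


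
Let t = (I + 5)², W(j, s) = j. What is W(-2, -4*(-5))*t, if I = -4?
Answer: -2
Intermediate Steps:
t = 1 (t = (-4 + 5)² = 1² = 1)
W(-2, -4*(-5))*t = -2*1 = -2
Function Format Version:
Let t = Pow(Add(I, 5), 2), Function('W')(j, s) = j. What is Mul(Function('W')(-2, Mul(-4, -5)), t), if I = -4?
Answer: -2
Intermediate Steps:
t = 1 (t = Pow(Add(-4, 5), 2) = Pow(1, 2) = 1)
Mul(Function('W')(-2, Mul(-4, -5)), t) = Mul(-2, 1) = -2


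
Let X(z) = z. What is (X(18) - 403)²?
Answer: 148225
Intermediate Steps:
(X(18) - 403)² = (18 - 403)² = (-385)² = 148225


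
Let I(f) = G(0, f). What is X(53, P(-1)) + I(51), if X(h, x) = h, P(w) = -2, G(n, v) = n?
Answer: 53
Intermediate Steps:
I(f) = 0
X(53, P(-1)) + I(51) = 53 + 0 = 53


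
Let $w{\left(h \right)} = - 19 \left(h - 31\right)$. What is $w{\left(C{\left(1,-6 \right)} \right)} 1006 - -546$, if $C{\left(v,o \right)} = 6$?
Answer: $478396$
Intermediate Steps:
$w{\left(h \right)} = 589 - 19 h$ ($w{\left(h \right)} = - 19 \left(-31 + h\right) = 589 - 19 h$)
$w{\left(C{\left(1,-6 \right)} \right)} 1006 - -546 = \left(589 - 114\right) 1006 - -546 = \left(589 - 114\right) 1006 + 546 = 475 \cdot 1006 + 546 = 477850 + 546 = 478396$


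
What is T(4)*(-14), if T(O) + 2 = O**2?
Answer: -196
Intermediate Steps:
T(O) = -2 + O**2
T(4)*(-14) = (-2 + 4**2)*(-14) = (-2 + 16)*(-14) = 14*(-14) = -196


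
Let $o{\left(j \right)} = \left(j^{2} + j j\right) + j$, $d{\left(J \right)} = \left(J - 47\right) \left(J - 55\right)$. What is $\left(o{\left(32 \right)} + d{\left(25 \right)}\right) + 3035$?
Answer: $5775$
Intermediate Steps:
$d{\left(J \right)} = \left(-55 + J\right) \left(-47 + J\right)$ ($d{\left(J \right)} = \left(-47 + J\right) \left(-55 + J\right) = \left(-55 + J\right) \left(-47 + J\right)$)
$o{\left(j \right)} = j + 2 j^{2}$ ($o{\left(j \right)} = \left(j^{2} + j^{2}\right) + j = 2 j^{2} + j = j + 2 j^{2}$)
$\left(o{\left(32 \right)} + d{\left(25 \right)}\right) + 3035 = \left(32 \left(1 + 2 \cdot 32\right) + \left(2585 + 25^{2} - 2550\right)\right) + 3035 = \left(32 \left(1 + 64\right) + \left(2585 + 625 - 2550\right)\right) + 3035 = \left(32 \cdot 65 + 660\right) + 3035 = \left(2080 + 660\right) + 3035 = 2740 + 3035 = 5775$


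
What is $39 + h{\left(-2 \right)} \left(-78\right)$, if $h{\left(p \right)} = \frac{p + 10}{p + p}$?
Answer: $195$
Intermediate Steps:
$h{\left(p \right)} = \frac{10 + p}{2 p}$
$39 + h{\left(-2 \right)} \left(-78\right) = 39 + \frac{10 - 2}{2 \left(-2\right)} \left(-78\right) = 39 + \frac{1}{2} \left(- \frac{1}{2}\right) 8 \left(-78\right) = 39 - -156 = 39 + 156 = 195$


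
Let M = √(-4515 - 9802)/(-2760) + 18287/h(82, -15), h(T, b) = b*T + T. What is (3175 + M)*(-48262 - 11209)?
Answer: -215678301723/1148 + 59471*I*√14317/2760 ≈ -1.8787e+8 + 2578.2*I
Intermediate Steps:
h(T, b) = T + T*b (h(T, b) = T*b + T = T + T*b)
M = -18287/1148 - I*√14317/2760 (M = √(-4515 - 9802)/(-2760) + 18287/((82*(1 - 15))) = √(-14317)*(-1/2760) + 18287/((82*(-14))) = (I*√14317)*(-1/2760) + 18287/(-1148) = -I*√14317/2760 + 18287*(-1/1148) = -I*√14317/2760 - 18287/1148 = -18287/1148 - I*√14317/2760 ≈ -15.929 - 0.043353*I)
(3175 + M)*(-48262 - 11209) = (3175 + (-18287/1148 - I*√14317/2760))*(-48262 - 11209) = (3626613/1148 - I*√14317/2760)*(-59471) = -215678301723/1148 + 59471*I*√14317/2760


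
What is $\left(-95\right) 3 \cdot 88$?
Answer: $-25080$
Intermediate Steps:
$\left(-95\right) 3 \cdot 88 = \left(-285\right) 88 = -25080$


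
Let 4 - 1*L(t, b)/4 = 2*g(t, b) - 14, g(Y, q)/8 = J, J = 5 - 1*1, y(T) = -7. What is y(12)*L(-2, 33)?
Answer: 1288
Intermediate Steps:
J = 4 (J = 5 - 1 = 4)
g(Y, q) = 32 (g(Y, q) = 8*4 = 32)
L(t, b) = -184 (L(t, b) = 16 - 4*(2*32 - 14) = 16 - 4*(64 - 14) = 16 - 4*50 = 16 - 200 = -184)
y(12)*L(-2, 33) = -7*(-184) = 1288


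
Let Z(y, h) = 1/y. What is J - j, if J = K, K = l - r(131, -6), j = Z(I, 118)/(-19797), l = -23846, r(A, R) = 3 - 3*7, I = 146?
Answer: -68871545735/2890362 ≈ -23828.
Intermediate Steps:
r(A, R) = -18 (r(A, R) = 3 - 21 = -18)
j = -1/2890362 (j = 1/(146*(-19797)) = (1/146)*(-1/19797) = -1/2890362 ≈ -3.4598e-7)
K = -23828 (K = -23846 - 1*(-18) = -23846 + 18 = -23828)
J = -23828
J - j = -23828 - 1*(-1/2890362) = -23828 + 1/2890362 = -68871545735/2890362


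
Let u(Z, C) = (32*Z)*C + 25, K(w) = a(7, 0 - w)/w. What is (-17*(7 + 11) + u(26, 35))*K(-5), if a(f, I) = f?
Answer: -201873/5 ≈ -40375.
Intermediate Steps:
K(w) = 7/w
u(Z, C) = 25 + 32*C*Z (u(Z, C) = 32*C*Z + 25 = 25 + 32*C*Z)
(-17*(7 + 11) + u(26, 35))*K(-5) = (-17*(7 + 11) + (25 + 32*35*26))*(7/(-5)) = (-17*18 + (25 + 29120))*(7*(-⅕)) = (-306 + 29145)*(-7/5) = 28839*(-7/5) = -201873/5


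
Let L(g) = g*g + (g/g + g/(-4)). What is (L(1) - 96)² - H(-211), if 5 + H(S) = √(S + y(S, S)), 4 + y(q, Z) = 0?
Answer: 142209/16 - I*√215 ≈ 8888.1 - 14.663*I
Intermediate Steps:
y(q, Z) = -4 (y(q, Z) = -4 + 0 = -4)
H(S) = -5 + √(-4 + S) (H(S) = -5 + √(S - 4) = -5 + √(-4 + S))
L(g) = 1 + g² - g/4 (L(g) = g² + (1 + g*(-¼)) = g² + (1 - g/4) = 1 + g² - g/4)
(L(1) - 96)² - H(-211) = ((1 + 1² - ¼*1) - 96)² - (-5 + √(-4 - 211)) = ((1 + 1 - ¼) - 96)² - (-5 + √(-215)) = (7/4 - 96)² - (-5 + I*√215) = (-377/4)² + (5 - I*√215) = 142129/16 + (5 - I*√215) = 142209/16 - I*√215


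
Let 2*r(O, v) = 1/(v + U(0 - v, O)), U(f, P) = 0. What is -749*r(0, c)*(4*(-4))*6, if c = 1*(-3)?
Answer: -11984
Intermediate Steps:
c = -3
r(O, v) = 1/(2*v) (r(O, v) = 1/(2*(v + 0)) = 1/(2*v))
-749*r(0, c)*(4*(-4))*6 = -749*(½)/(-3)*(4*(-4))*6 = -749*(½)*(-⅓)*(-16*6) = -(-749)*(-96)/6 = -749*16 = -11984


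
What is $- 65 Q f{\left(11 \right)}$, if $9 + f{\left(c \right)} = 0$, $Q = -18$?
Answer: $-10530$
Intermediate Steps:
$f{\left(c \right)} = -9$ ($f{\left(c \right)} = -9 + 0 = -9$)
$- 65 Q f{\left(11 \right)} = \left(-65\right) \left(-18\right) \left(-9\right) = 1170 \left(-9\right) = -10530$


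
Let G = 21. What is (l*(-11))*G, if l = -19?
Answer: 4389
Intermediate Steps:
(l*(-11))*G = -19*(-11)*21 = 209*21 = 4389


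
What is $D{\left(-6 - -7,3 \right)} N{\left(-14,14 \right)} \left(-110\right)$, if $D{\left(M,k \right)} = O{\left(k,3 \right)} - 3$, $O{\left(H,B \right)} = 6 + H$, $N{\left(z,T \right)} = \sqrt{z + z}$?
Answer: $- 1320 i \sqrt{7} \approx - 3492.4 i$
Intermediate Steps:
$N{\left(z,T \right)} = \sqrt{2} \sqrt{z}$ ($N{\left(z,T \right)} = \sqrt{2 z} = \sqrt{2} \sqrt{z}$)
$D{\left(M,k \right)} = 3 + k$ ($D{\left(M,k \right)} = \left(6 + k\right) - 3 = 3 + k$)
$D{\left(-6 - -7,3 \right)} N{\left(-14,14 \right)} \left(-110\right) = \left(3 + 3\right) \sqrt{2} \sqrt{-14} \left(-110\right) = 6 \sqrt{2} i \sqrt{14} \left(-110\right) = 6 \cdot 2 i \sqrt{7} \left(-110\right) = 12 i \sqrt{7} \left(-110\right) = - 1320 i \sqrt{7}$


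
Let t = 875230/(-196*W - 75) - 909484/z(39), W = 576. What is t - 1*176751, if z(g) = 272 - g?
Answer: -4755432018047/26322243 ≈ -1.8066e+5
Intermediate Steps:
t = -102949245554/26322243 (t = 875230/(-196*576 - 75) - 909484/(272 - 1*39) = 875230/(-112896 - 75) - 909484/(272 - 39) = 875230/(-112971) - 909484/233 = 875230*(-1/112971) - 909484*1/233 = -875230/112971 - 909484/233 = -102949245554/26322243 ≈ -3911.1)
t - 1*176751 = -102949245554/26322243 - 1*176751 = -102949245554/26322243 - 176751 = -4755432018047/26322243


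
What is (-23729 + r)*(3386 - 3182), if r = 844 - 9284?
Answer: -6562476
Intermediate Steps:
r = -8440
(-23729 + r)*(3386 - 3182) = (-23729 - 8440)*(3386 - 3182) = -32169*204 = -6562476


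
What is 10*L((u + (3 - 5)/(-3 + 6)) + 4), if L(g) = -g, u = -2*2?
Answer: 20/3 ≈ 6.6667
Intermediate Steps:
u = -4
10*L((u + (3 - 5)/(-3 + 6)) + 4) = 10*(-((-4 + (3 - 5)/(-3 + 6)) + 4)) = 10*(-((-4 - 2/3) + 4)) = 10*(-(-14/3 + 4)) = 10*(-1*(-2/3)) = 10*(2/3) = 20/3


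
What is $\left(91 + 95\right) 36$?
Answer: $6696$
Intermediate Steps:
$\left(91 + 95\right) 36 = 186 \cdot 36 = 6696$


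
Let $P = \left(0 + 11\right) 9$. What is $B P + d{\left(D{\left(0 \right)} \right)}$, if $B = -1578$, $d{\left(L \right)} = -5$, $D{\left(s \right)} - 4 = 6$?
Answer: $-156227$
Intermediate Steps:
$D{\left(s \right)} = 10$ ($D{\left(s \right)} = 4 + 6 = 10$)
$P = 99$ ($P = 11 \cdot 9 = 99$)
$B P + d{\left(D{\left(0 \right)} \right)} = \left(-1578\right) 99 - 5 = -156222 - 5 = -156227$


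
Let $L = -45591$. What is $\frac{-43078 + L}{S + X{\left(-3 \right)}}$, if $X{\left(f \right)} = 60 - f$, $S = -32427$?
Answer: $\frac{88669}{32364} \approx 2.7397$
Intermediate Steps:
$\frac{-43078 + L}{S + X{\left(-3 \right)}} = \frac{-43078 - 45591}{-32427 + \left(60 - -3\right)} = - \frac{88669}{-32427 + \left(60 + 3\right)} = - \frac{88669}{-32427 + 63} = - \frac{88669}{-32364} = \left(-88669\right) \left(- \frac{1}{32364}\right) = \frac{88669}{32364}$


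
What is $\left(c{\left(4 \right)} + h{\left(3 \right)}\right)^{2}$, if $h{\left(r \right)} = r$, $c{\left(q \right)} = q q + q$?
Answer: $529$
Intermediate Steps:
$c{\left(q \right)} = q + q^{2}$ ($c{\left(q \right)} = q^{2} + q = q + q^{2}$)
$\left(c{\left(4 \right)} + h{\left(3 \right)}\right)^{2} = \left(4 \left(1 + 4\right) + 3\right)^{2} = \left(4 \cdot 5 + 3\right)^{2} = \left(20 + 3\right)^{2} = 23^{2} = 529$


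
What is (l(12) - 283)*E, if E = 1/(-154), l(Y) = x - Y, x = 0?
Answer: 295/154 ≈ 1.9156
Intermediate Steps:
l(Y) = -Y (l(Y) = 0 - Y = -Y)
E = -1/154 ≈ -0.0064935
(l(12) - 283)*E = (-1*12 - 283)*(-1/154) = (-12 - 283)*(-1/154) = -295*(-1/154) = 295/154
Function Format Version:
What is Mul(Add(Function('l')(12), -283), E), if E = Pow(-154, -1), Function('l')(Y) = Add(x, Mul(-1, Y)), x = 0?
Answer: Rational(295, 154) ≈ 1.9156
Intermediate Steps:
Function('l')(Y) = Mul(-1, Y) (Function('l')(Y) = Add(0, Mul(-1, Y)) = Mul(-1, Y))
E = Rational(-1, 154) ≈ -0.0064935
Mul(Add(Function('l')(12), -283), E) = Mul(Add(Mul(-1, 12), -283), Rational(-1, 154)) = Mul(Add(-12, -283), Rational(-1, 154)) = Mul(-295, Rational(-1, 154)) = Rational(295, 154)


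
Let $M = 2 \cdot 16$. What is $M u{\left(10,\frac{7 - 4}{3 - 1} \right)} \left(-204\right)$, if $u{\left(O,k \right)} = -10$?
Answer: $65280$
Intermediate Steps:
$M = 32$
$M u{\left(10,\frac{7 - 4}{3 - 1} \right)} \left(-204\right) = 32 \left(-10\right) \left(-204\right) = \left(-320\right) \left(-204\right) = 65280$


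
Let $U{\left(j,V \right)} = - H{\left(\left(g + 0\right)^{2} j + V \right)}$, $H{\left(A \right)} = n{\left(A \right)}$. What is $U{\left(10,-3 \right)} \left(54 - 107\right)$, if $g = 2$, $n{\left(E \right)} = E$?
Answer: $1961$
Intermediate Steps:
$H{\left(A \right)} = A$
$U{\left(j,V \right)} = - V - 4 j$ ($U{\left(j,V \right)} = - (\left(2 + 0\right)^{2} j + V) = - (2^{2} j + V) = - (4 j + V) = - (V + 4 j) = - V - 4 j$)
$U{\left(10,-3 \right)} \left(54 - 107\right) = \left(\left(-1\right) \left(-3\right) - 40\right) \left(54 - 107\right) = \left(3 - 40\right) \left(-53\right) = \left(-37\right) \left(-53\right) = 1961$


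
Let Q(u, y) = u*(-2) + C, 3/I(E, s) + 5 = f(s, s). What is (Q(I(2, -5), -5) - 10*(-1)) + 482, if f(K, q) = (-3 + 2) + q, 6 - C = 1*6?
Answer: 5418/11 ≈ 492.55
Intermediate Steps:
C = 0 (C = 6 - 6 = 0)
f(K, q) = -1 + q
I(E, s) = 3/(-6 + s) (I(E, s) = 3/(-5 + (-1 + s)) = 3/(-6 + s))
Q(u, y) = -2*u (Q(u, y) = u*(-2) + 0 = -2*u + 0 = -2*u)
(Q(I(2, -5), -5) - 10*(-1)) + 482 = (-6/(-6 - 5) - 10*(-1)) + 482 = (-6/(-11) + 10) + 482 = (-6*(-1)/11 + 10) + 482 = (-2*(-3/11) + 10) + 482 = (6/11 + 10) + 482 = 116/11 + 482 = 5418/11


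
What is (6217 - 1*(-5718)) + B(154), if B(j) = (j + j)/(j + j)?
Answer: 11936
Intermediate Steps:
B(j) = 1 (B(j) = (2*j)/((2*j)) = (2*j)*(1/(2*j)) = 1)
(6217 - 1*(-5718)) + B(154) = (6217 - 1*(-5718)) + 1 = (6217 + 5718) + 1 = 11935 + 1 = 11936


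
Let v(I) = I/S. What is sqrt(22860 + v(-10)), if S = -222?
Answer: 7*sqrt(5748135)/111 ≈ 151.20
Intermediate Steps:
v(I) = -I/222 (v(I) = I/(-222) = I*(-1/222) = -I/222)
sqrt(22860 + v(-10)) = sqrt(22860 - 1/222*(-10)) = sqrt(22860 + 5/111) = sqrt(2537465/111) = 7*sqrt(5748135)/111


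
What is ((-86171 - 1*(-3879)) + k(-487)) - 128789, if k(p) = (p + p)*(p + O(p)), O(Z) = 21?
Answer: 242803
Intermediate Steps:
k(p) = 2*p*(21 + p) (k(p) = (p + p)*(p + 21) = (2*p)*(21 + p) = 2*p*(21 + p))
((-86171 - 1*(-3879)) + k(-487)) - 128789 = ((-86171 - 1*(-3879)) + 2*(-487)*(21 - 487)) - 128789 = ((-86171 + 3879) + 2*(-487)*(-466)) - 128789 = (-82292 + 453884) - 128789 = 371592 - 128789 = 242803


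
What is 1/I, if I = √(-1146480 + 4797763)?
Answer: √3651283/3651283 ≈ 0.00052333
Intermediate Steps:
I = √3651283 ≈ 1910.8
1/I = 1/(√3651283) = √3651283/3651283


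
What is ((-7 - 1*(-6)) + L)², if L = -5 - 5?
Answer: 121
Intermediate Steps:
L = -10
((-7 - 1*(-6)) + L)² = ((-7 - 1*(-6)) - 10)² = ((-7 + 6) - 10)² = (-1 - 10)² = (-11)² = 121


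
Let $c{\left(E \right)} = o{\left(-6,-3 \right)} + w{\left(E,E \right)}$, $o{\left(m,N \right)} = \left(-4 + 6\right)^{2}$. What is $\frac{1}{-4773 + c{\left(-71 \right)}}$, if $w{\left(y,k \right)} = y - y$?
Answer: $- \frac{1}{4769} \approx -0.00020969$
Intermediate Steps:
$w{\left(y,k \right)} = 0$
$o{\left(m,N \right)} = 4$ ($o{\left(m,N \right)} = 2^{2} = 4$)
$c{\left(E \right)} = 4$ ($c{\left(E \right)} = 4 + 0 = 4$)
$\frac{1}{-4773 + c{\left(-71 \right)}} = \frac{1}{-4773 + 4} = \frac{1}{-4769} = - \frac{1}{4769}$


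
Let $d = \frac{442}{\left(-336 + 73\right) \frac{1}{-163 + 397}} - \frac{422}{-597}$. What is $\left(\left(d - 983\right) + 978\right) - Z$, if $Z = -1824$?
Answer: $\frac{223967479}{157011} \approx 1426.4$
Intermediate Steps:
$d = - \frac{61635530}{157011}$ ($d = \frac{442}{\left(-263\right) \frac{1}{234}} - - \frac{422}{597} = \frac{442}{\left(-263\right) \frac{1}{234}} + \frac{422}{597} = \frac{442}{- \frac{263}{234}} + \frac{422}{597} = 442 \left(- \frac{234}{263}\right) + \frac{422}{597} = - \frac{103428}{263} + \frac{422}{597} = - \frac{61635530}{157011} \approx -392.56$)
$\left(\left(d - 983\right) + 978\right) - Z = \left(\left(- \frac{61635530}{157011} - 983\right) + 978\right) - -1824 = \left(- \frac{215977343}{157011} + 978\right) + 1824 = - \frac{62420585}{157011} + 1824 = \frac{223967479}{157011}$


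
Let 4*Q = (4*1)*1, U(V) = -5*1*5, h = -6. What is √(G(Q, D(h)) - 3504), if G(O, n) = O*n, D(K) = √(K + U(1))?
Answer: √(-3504 + I*√31) ≈ 0.047 + 59.195*I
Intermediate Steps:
U(V) = -25 (U(V) = -5*5 = -25)
D(K) = √(-25 + K) (D(K) = √(K - 25) = √(-25 + K))
Q = 1 (Q = ((4*1)*1)/4 = (4*1)/4 = (¼)*4 = 1)
√(G(Q, D(h)) - 3504) = √(1*√(-25 - 6) - 3504) = √(1*√(-31) - 3504) = √(1*(I*√31) - 3504) = √(I*√31 - 3504) = √(-3504 + I*√31)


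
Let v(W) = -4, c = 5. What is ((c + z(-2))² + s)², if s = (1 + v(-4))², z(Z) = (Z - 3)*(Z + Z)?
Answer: 401956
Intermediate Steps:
z(Z) = 2*Z*(-3 + Z) (z(Z) = (-3 + Z)*(2*Z) = 2*Z*(-3 + Z))
s = 9 (s = (1 - 4)² = (-3)² = 9)
((c + z(-2))² + s)² = ((5 + 2*(-2)*(-3 - 2))² + 9)² = ((5 + 2*(-2)*(-5))² + 9)² = ((5 + 20)² + 9)² = (25² + 9)² = (625 + 9)² = 634² = 401956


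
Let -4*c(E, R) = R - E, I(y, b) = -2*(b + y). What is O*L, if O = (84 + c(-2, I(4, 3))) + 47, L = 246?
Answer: 32964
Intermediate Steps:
I(y, b) = -2*b - 2*y
c(E, R) = -R/4 + E/4 (c(E, R) = -(R - E)/4 = -R/4 + E/4)
O = 134 (O = (84 + (-(-2*3 - 2*4)/4 + (¼)*(-2))) + 47 = (84 + (-(-6 - 8)/4 - ½)) + 47 = (84 + (-¼*(-14) - ½)) + 47 = (84 + (7/2 - ½)) + 47 = (84 + 3) + 47 = 87 + 47 = 134)
O*L = 134*246 = 32964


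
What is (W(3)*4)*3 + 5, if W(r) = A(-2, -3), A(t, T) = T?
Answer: -31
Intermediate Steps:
W(r) = -3
(W(3)*4)*3 + 5 = -3*4*3 + 5 = -12*3 + 5 = -36 + 5 = -31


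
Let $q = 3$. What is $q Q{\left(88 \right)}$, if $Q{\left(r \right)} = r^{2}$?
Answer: $23232$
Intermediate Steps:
$q Q{\left(88 \right)} = 3 \cdot 88^{2} = 3 \cdot 7744 = 23232$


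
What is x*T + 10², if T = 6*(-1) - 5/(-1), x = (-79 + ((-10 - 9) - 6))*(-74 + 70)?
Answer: -316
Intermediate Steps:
x = 416 (x = (-79 + (-19 - 6))*(-4) = (-79 - 25)*(-4) = -104*(-4) = 416)
T = -1 (T = -6 - 5*(-1) = -6 + 5 = -1)
x*T + 10² = 416*(-1) + 10² = -416 + 100 = -316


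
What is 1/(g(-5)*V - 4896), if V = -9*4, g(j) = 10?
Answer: -1/5256 ≈ -0.00019026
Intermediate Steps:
V = -36
1/(g(-5)*V - 4896) = 1/(10*(-36) - 4896) = 1/(-360 - 4896) = 1/(-5256) = -1/5256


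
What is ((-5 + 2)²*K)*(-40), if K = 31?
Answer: -11160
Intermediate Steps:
((-5 + 2)²*K)*(-40) = ((-5 + 2)²*31)*(-40) = ((-3)²*31)*(-40) = (9*31)*(-40) = 279*(-40) = -11160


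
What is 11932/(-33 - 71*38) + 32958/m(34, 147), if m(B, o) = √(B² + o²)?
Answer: -11932/2731 + 32958*√22765/22765 ≈ 214.07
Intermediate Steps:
11932/(-33 - 71*38) + 32958/m(34, 147) = 11932/(-33 - 71*38) + 32958/(√(34² + 147²)) = 11932/(-33 - 2698) + 32958/(√(1156 + 21609)) = 11932/(-2731) + 32958/(√22765) = 11932*(-1/2731) + 32958*(√22765/22765) = -11932/2731 + 32958*√22765/22765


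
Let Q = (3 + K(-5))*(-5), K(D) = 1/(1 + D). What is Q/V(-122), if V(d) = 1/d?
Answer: 3355/2 ≈ 1677.5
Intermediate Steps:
Q = -55/4 (Q = (3 + 1/(1 - 5))*(-5) = (3 + 1/(-4))*(-5) = (3 - ¼)*(-5) = (11/4)*(-5) = -55/4 ≈ -13.750)
Q/V(-122) = -55/(4*(1/(-122))) = -55/(4*(-1/122)) = -55/4*(-122) = 3355/2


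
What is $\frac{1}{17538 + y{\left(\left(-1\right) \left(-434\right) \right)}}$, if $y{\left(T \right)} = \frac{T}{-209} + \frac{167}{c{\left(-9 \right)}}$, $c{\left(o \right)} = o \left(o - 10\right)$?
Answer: $\frac{1881}{32986909} \approx 5.7023 \cdot 10^{-5}$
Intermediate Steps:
$c{\left(o \right)} = o \left(-10 + o\right)$
$y{\left(T \right)} = \frac{167}{171} - \frac{T}{209}$ ($y{\left(T \right)} = \frac{T}{-209} + \frac{167}{\left(-9\right) \left(-10 - 9\right)} = T \left(- \frac{1}{209}\right) + \frac{167}{\left(-9\right) \left(-19\right)} = - \frac{T}{209} + \frac{167}{171} = \frac{167}{171} - \frac{T}{209}$)
$\frac{1}{17538 + y{\left(\left(-1\right) \left(-434\right) \right)}} = \frac{1}{17538 + \left(\frac{167}{171} - \frac{\left(-1\right) \left(-434\right)}{209}\right)} = \frac{1}{17538 + \left(\frac{167}{171} - \frac{434}{209}\right)} = \frac{1}{17538 - \frac{2069}{1881}} = \frac{1}{\frac{32986909}{1881}} = \frac{1881}{32986909}$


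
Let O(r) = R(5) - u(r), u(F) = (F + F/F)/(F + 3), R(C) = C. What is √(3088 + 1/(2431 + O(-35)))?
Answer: 16*√18308509337/38959 ≈ 55.570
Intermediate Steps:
u(F) = (1 + F)/(3 + F) (u(F) = (F + 1)/(3 + F) = (1 + F)/(3 + F))
O(r) = 5 - (1 + r)/(3 + r)
√(3088 + 1/(2431 + O(-35))) = √(3088 + 1/(2431 + 2*(7 + 2*(-35))/(3 - 35))) = √(3088 + 1/(2431 + 2*(7 - 70)/(-32))) = √(3088 + 1/(2431 + 2*(-1/32)*(-63))) = √(3088 + 1/(2431 + 63/16)) = √(3088 + 1/(38959/16)) = √(3088 + 16/38959) = √(120305408/38959) = 16*√18308509337/38959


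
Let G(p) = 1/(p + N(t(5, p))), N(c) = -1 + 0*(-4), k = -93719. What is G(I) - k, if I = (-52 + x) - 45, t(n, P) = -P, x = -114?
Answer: 19868427/212 ≈ 93719.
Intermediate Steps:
N(c) = -1 (N(c) = -1 + 0 = -1)
I = -211 (I = (-52 - 114) - 45 = -166 - 45 = -211)
G(p) = 1/(-1 + p) (G(p) = 1/(p - 1) = 1/(-1 + p))
G(I) - k = 1/(-1 - 211) - 1*(-93719) = 1/(-212) + 93719 = -1/212 + 93719 = 19868427/212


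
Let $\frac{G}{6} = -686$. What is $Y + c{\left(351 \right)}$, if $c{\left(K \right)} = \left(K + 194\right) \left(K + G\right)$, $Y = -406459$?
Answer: $-2458384$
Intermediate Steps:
$G = -4116$ ($G = 6 \left(-686\right) = -4116$)
$c{\left(K \right)} = \left(-4116 + K\right) \left(194 + K\right)$ ($c{\left(K \right)} = \left(K + 194\right) \left(K - 4116\right) = \left(194 + K\right) \left(-4116 + K\right) = \left(-4116 + K\right) \left(194 + K\right)$)
$Y + c{\left(351 \right)} = -406459 - \left(2175126 - 123201\right) = -406459 - 2051925 = -2458384$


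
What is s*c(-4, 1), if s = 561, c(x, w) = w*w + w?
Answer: 1122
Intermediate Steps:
c(x, w) = w + w² (c(x, w) = w² + w = w + w²)
s*c(-4, 1) = 561*(1*(1 + 1)) = 561*(1*2) = 561*2 = 1122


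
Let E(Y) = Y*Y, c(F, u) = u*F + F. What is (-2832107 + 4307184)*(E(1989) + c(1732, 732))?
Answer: 7708275952129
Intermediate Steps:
c(F, u) = F + F*u (c(F, u) = F*u + F = F + F*u)
E(Y) = Y²
(-2832107 + 4307184)*(E(1989) + c(1732, 732)) = (-2832107 + 4307184)*(1989² + 1732*(1 + 732)) = 1475077*(3956121 + 1732*733) = 1475077*(3956121 + 1269556) = 1475077*5225677 = 7708275952129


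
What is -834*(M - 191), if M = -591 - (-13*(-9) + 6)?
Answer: 754770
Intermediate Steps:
M = -714 (M = -591 - (117 + 6) = -591 - 1*123 = -591 - 123 = -714)
-834*(M - 191) = -834*(-714 - 191) = -834*(-905) = 754770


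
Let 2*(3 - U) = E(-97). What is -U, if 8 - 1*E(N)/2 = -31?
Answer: 36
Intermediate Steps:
E(N) = 78 (E(N) = 16 - 2*(-31) = 16 + 62 = 78)
U = -36 (U = 3 - 1/2*78 = 3 - 39 = -36)
-U = -1*(-36) = 36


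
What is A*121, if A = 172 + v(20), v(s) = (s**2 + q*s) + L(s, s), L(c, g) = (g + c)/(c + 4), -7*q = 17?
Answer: 1334267/21 ≈ 63537.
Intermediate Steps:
q = -17/7 (q = -1/7*17 = -17/7 ≈ -2.4286)
L(c, g) = (c + g)/(4 + c)
v(s) = s**2 - 17*s/7 + 2*s/(4 + s) (v(s) = (s**2 - 17*s/7) + (s + s)/(4 + s) = (s**2 - 17*s/7) + (2*s)/(4 + s) = (s**2 - 17*s/7) + 2*s/(4 + s) = s**2 - 17*s/7 + 2*s/(4 + s))
A = 11027/21 (A = 172 + (1/7)*20*(14 + (-17 + 7*20)*(4 + 20))/(4 + 20) = 172 + (1/7)*20*(14 + (-17 + 140)*24)/24 = 172 + (1/7)*20*(1/24)*(14 + 123*24) = 172 + (1/7)*20*(1/24)*(14 + 2952) = 172 + (1/7)*20*(1/24)*2966 = 172 + 7415/21 = 11027/21 ≈ 525.10)
A*121 = (11027/21)*121 = 1334267/21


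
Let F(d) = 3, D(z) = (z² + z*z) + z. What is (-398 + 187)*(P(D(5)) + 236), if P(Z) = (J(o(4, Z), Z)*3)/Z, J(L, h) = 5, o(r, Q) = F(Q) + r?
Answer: -548389/11 ≈ -49854.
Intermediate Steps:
D(z) = z + 2*z² (D(z) = (z² + z²) + z = 2*z² + z = z + 2*z²)
o(r, Q) = 3 + r
P(Z) = 15/Z (P(Z) = (5*3)/Z = 15/Z)
(-398 + 187)*(P(D(5)) + 236) = (-398 + 187)*(15/((5*(1 + 2*5))) + 236) = -211*(15/((5*(1 + 10))) + 236) = -211*(15/((5*11)) + 236) = -211*(15/55 + 236) = -211*(15*(1/55) + 236) = -211*(3/11 + 236) = -211*2599/11 = -548389/11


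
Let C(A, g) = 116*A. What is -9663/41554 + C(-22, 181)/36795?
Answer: -41963263/138998130 ≈ -0.30190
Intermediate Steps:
-9663/41554 + C(-22, 181)/36795 = -9663/41554 + (116*(-22))/36795 = -9663*1/41554 - 2552*1/36795 = -9663/41554 - 232/3345 = -41963263/138998130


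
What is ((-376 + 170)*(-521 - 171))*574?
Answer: 81824848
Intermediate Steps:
((-376 + 170)*(-521 - 171))*574 = -206*(-692)*574 = 142552*574 = 81824848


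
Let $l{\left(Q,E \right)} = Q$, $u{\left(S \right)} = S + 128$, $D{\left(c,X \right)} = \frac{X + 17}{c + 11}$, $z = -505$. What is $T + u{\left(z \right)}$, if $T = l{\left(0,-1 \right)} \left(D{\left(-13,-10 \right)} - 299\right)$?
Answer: $-377$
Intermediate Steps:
$D{\left(c,X \right)} = \frac{17 + X}{11 + c}$
$u{\left(S \right)} = 128 + S$
$T = 0$ ($T = 0 \left(\frac{17 - 10}{11 - 13} - 299\right) = 0 \left(\frac{1}{-2} \cdot 7 - 299\right) = 0 \left(\left(- \frac{1}{2}\right) 7 - 299\right) = 0 \left(- \frac{7}{2} - 299\right) = 0 \left(- \frac{605}{2}\right) = 0$)
$T + u{\left(z \right)} = 0 + \left(128 - 505\right) = 0 - 377 = -377$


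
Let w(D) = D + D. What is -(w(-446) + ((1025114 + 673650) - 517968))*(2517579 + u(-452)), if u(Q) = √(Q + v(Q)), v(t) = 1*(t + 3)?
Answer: -2970501532416 - 1179904*I*√901 ≈ -2.9705e+12 - 3.5417e+7*I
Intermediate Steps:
v(t) = 3 + t (v(t) = 1*(3 + t) = 3 + t)
w(D) = 2*D
u(Q) = √(3 + 2*Q) (u(Q) = √(Q + (3 + Q)) = √(3 + 2*Q))
-(w(-446) + ((1025114 + 673650) - 517968))*(2517579 + u(-452)) = -(2*(-446) + ((1025114 + 673650) - 517968))*(2517579 + √(3 + 2*(-452))) = -(-892 + (1698764 - 517968))*(2517579 + √(3 - 904)) = -(-892 + 1180796)*(2517579 + √(-901)) = -1179904*(2517579 + I*√901) = -(2970501532416 + 1179904*I*√901) = -2970501532416 - 1179904*I*√901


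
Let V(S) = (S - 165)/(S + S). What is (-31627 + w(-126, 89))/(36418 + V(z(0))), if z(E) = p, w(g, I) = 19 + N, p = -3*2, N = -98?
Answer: -126824/145729 ≈ -0.87027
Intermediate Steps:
p = -6
w(g, I) = -79 (w(g, I) = 19 - 98 = -79)
z(E) = -6
V(S) = (-165 + S)/(2*S) (V(S) = (-165 + S)/((2*S)) = (-165 + S)*(1/(2*S)) = (-165 + S)/(2*S))
(-31627 + w(-126, 89))/(36418 + V(z(0))) = (-31627 - 79)/(36418 + (1/2)*(-165 - 6)/(-6)) = -31706/(36418 + (1/2)*(-1/6)*(-171)) = -31706/(36418 + 57/4) = -31706/145729/4 = -31706*4/145729 = -126824/145729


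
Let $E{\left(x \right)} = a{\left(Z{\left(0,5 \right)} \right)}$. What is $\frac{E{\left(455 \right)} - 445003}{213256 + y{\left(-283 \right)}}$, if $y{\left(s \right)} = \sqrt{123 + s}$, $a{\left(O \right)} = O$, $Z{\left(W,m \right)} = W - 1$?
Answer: $- \frac{423659701}{203027329} + \frac{15893 i \sqrt{10}}{406054658} \approx -2.0867 + 0.00012377 i$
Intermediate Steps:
$Z{\left(W,m \right)} = -1 + W$
$E{\left(x \right)} = -1$ ($E{\left(x \right)} = -1 + 0 = -1$)
$\frac{E{\left(455 \right)} - 445003}{213256 + y{\left(-283 \right)}} = \frac{-1 - 445003}{213256 + \sqrt{123 - 283}} = - \frac{445004}{213256 + \sqrt{-160}} = - \frac{445004}{213256 + 4 i \sqrt{10}}$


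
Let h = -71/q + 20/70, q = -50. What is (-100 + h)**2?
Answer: 1183566409/122500 ≈ 9661.8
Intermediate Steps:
h = 597/350 (h = -71/(-50) + 20/70 = -71*(-1/50) + 20*(1/70) = 71/50 + 2/7 = 597/350 ≈ 1.7057)
(-100 + h)**2 = (-100 + 597/350)**2 = (-34403/350)**2 = 1183566409/122500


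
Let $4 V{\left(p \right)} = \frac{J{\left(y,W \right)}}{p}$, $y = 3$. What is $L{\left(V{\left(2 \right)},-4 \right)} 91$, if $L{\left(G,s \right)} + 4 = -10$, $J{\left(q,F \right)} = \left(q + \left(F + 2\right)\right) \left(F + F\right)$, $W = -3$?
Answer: $-1274$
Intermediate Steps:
$J{\left(q,F \right)} = 2 F \left(2 + F + q\right)$ ($J{\left(q,F \right)} = \left(q + \left(2 + F\right)\right) 2 F = \left(2 + F + q\right) 2 F = 2 F \left(2 + F + q\right)$)
$V{\left(p \right)} = - \frac{3}{p}$ ($V{\left(p \right)} = \frac{2 \left(-3\right) \left(2 - 3 + 3\right) \frac{1}{p}}{4} = \frac{2 \left(-3\right) 2 \frac{1}{p}}{4} = \frac{\left(-12\right) \frac{1}{p}}{4} = - \frac{3}{p}$)
$L{\left(G,s \right)} = -14$ ($L{\left(G,s \right)} = -4 - 10 = -14$)
$L{\left(V{\left(2 \right)},-4 \right)} 91 = \left(-14\right) 91 = -1274$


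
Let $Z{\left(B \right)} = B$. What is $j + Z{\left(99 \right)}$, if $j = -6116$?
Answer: $-6017$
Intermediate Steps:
$j + Z{\left(99 \right)} = -6116 + 99 = -6017$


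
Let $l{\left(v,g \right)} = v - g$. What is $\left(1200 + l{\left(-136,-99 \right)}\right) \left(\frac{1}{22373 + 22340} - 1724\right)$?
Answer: $- \frac{89650100393}{44713} \approx -2.005 \cdot 10^{6}$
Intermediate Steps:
$\left(1200 + l{\left(-136,-99 \right)}\right) \left(\frac{1}{22373 + 22340} - 1724\right) = \left(1200 - 37\right) \left(\frac{1}{22373 + 22340} - 1724\right) = \left(1200 + \left(-136 + 99\right)\right) \left(\frac{1}{44713} - 1724\right) = \left(1200 - 37\right) \left(\frac{1}{44713} - 1724\right) = 1163 \left(- \frac{77085211}{44713}\right) = - \frac{89650100393}{44713}$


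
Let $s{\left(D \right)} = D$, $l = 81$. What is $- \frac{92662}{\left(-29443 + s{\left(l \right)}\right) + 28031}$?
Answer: $\frac{92662}{1331} \approx 69.618$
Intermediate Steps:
$- \frac{92662}{\left(-29443 + s{\left(l \right)}\right) + 28031} = - \frac{92662}{\left(-29443 + 81\right) + 28031} = - \frac{92662}{-29362 + 28031} = - \frac{92662}{-1331} = \left(-92662\right) \left(- \frac{1}{1331}\right) = \frac{92662}{1331}$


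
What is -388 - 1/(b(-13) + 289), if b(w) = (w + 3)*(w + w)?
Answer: -213013/549 ≈ -388.00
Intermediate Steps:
b(w) = 2*w*(3 + w) (b(w) = (3 + w)*(2*w) = 2*w*(3 + w))
-388 - 1/(b(-13) + 289) = -388 - 1/(2*(-13)*(3 - 13) + 289) = -388 - 1/(2*(-13)*(-10) + 289) = -388 - 1/(260 + 289) = -388 - 1/549 = -213013/549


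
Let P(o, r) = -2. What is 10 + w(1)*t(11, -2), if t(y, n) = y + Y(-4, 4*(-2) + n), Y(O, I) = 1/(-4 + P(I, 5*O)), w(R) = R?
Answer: 125/6 ≈ 20.833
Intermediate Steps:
Y(O, I) = -⅙ (Y(O, I) = 1/(-4 - 2) = 1/(-6) = -⅙)
t(y, n) = -⅙ + y (t(y, n) = y - ⅙ = -⅙ + y)
10 + w(1)*t(11, -2) = 10 + 1*(-⅙ + 11) = 10 + 1*(65/6) = 10 + 65/6 = 125/6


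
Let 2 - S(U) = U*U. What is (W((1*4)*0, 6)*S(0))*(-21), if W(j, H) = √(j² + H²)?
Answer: -252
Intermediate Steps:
S(U) = 2 - U² (S(U) = 2 - U*U = 2 - U²)
W(j, H) = √(H² + j²)
(W((1*4)*0, 6)*S(0))*(-21) = (√(6² + ((1*4)*0)²)*(2 - 1*0²))*(-21) = (√(36 + (4*0)²)*(2 - 1*0))*(-21) = (√(36 + 0²)*(2 + 0))*(-21) = (√(36 + 0)*2)*(-21) = (√36*2)*(-21) = (6*2)*(-21) = 12*(-21) = -252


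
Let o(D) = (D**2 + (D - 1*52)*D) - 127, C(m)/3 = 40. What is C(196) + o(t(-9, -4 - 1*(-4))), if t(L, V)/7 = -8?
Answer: 9177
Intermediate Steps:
C(m) = 120 (C(m) = 3*40 = 120)
t(L, V) = -56 (t(L, V) = 7*(-8) = -56)
o(D) = -127 + D**2 + D*(-52 + D) (o(D) = (D**2 + (D - 52)*D) - 127 = (D**2 + (-52 + D)*D) - 127 = (D**2 + D*(-52 + D)) - 127 = -127 + D**2 + D*(-52 + D))
C(196) + o(t(-9, -4 - 1*(-4))) = 120 + (-127 - 52*(-56) + 2*(-56)**2) = 120 + (-127 + 2912 + 2*3136) = 120 + (-127 + 2912 + 6272) = 120 + 9057 = 9177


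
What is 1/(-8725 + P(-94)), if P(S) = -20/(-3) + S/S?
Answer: -3/26152 ≈ -0.00011471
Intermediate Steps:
P(S) = 23/3 (P(S) = -20*(-1/3) + 1 = 20/3 + 1 = 23/3)
1/(-8725 + P(-94)) = 1/(-8725 + 23/3) = 1/(-26152/3) = -3/26152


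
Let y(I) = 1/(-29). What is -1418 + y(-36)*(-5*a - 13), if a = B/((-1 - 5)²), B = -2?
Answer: -739967/522 ≈ -1417.6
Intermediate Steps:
y(I) = -1/29
a = -1/18 (a = -2/(-1 - 5)² = -2/((-6)²) = -2/36 = -2*1/36 = -1/18 ≈ -0.055556)
-1418 + y(-36)*(-5*a - 13) = -1418 - (-5*(-1/18) - 13)/29 = -1418 - (5/18 - 13)/29 = -1418 - 1/29*(-229/18) = -1418 + 229/522 = -739967/522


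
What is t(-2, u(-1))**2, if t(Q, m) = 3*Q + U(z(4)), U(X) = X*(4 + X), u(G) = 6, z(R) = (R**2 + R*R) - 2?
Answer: 1028196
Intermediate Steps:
z(R) = -2 + 2*R**2 (z(R) = (R**2 + R**2) - 2 = 2*R**2 - 2 = -2 + 2*R**2)
t(Q, m) = 1020 + 3*Q (t(Q, m) = 3*Q + (-2 + 2*4**2)*(4 + (-2 + 2*4**2)) = 3*Q + (-2 + 2*16)*(4 + (-2 + 2*16)) = 3*Q + (-2 + 32)*(4 + (-2 + 32)) = 3*Q + 30*(4 + 30) = 3*Q + 30*34 = 3*Q + 1020 = 1020 + 3*Q)
t(-2, u(-1))**2 = (1020 + 3*(-2))**2 = (1020 - 6)**2 = 1014**2 = 1028196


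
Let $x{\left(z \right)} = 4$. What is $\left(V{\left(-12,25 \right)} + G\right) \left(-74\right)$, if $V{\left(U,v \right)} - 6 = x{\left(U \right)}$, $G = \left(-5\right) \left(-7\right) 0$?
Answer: $-740$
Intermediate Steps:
$G = 0$ ($G = 35 \cdot 0 = 0$)
$V{\left(U,v \right)} = 10$ ($V{\left(U,v \right)} = 6 + 4 = 10$)
$\left(V{\left(-12,25 \right)} + G\right) \left(-74\right) = \left(10 + 0\right) \left(-74\right) = 10 \left(-74\right) = -740$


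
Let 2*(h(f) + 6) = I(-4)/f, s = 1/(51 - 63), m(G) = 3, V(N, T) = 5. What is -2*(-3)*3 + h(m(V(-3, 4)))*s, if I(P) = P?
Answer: 167/9 ≈ 18.556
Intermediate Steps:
s = -1/12 (s = 1/(-12) = -1/12 ≈ -0.083333)
h(f) = -6 - 2/f (h(f) = -6 + (-4/f)/2 = -6 - 2/f)
-2*(-3)*3 + h(m(V(-3, 4)))*s = -2*(-3)*3 + (-6 - 2/3)*(-1/12) = 6*3 + (-6 - 2*1/3)*(-1/12) = 18 + (-6 - 2/3)*(-1/12) = 18 - 20/3*(-1/12) = 18 + 5/9 = 167/9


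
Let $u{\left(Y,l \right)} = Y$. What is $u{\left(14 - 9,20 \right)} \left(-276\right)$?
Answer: $-1380$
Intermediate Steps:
$u{\left(14 - 9,20 \right)} \left(-276\right) = \left(14 - 9\right) \left(-276\right) = 5 \left(-276\right) = -1380$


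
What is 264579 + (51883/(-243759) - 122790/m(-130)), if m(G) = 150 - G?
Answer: 1802823779423/6825252 ≈ 2.6414e+5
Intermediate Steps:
264579 + (51883/(-243759) - 122790/m(-130)) = 264579 + (51883/(-243759) - 122790/(150 - 1*(-130))) = 264579 + (51883*(-1/243759) - 122790/(150 + 130)) = 264579 + (-51883/243759 - 122790/280) = 264579 + (-51883/243759 - 122790*1/280) = 264579 + (-51883/243759 - 12279/28) = 264579 - 2994569485/6825252 = 1802823779423/6825252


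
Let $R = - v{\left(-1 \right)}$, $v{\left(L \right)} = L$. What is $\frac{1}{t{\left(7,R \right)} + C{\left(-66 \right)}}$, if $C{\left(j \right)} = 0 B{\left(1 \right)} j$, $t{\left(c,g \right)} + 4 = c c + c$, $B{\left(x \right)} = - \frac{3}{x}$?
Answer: $\frac{1}{52} \approx 0.019231$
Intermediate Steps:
$R = 1$ ($R = \left(-1\right) \left(-1\right) = 1$)
$t{\left(c,g \right)} = -4 + c + c^{2}$ ($t{\left(c,g \right)} = -4 + \left(c c + c\right) = -4 + \left(c^{2} + c\right) = -4 + \left(c + c^{2}\right) = -4 + c + c^{2}$)
$C{\left(j \right)} = 0$ ($C{\left(j \right)} = 0 \left(- \frac{3}{1}\right) j = 0 \left(\left(-3\right) 1\right) j = 0 \left(-3\right) j = 0 j = 0$)
$\frac{1}{t{\left(7,R \right)} + C{\left(-66 \right)}} = \frac{1}{\left(-4 + 7 + 7^{2}\right) + 0} = \frac{1}{\left(-4 + 7 + 49\right) + 0} = \frac{1}{52 + 0} = \frac{1}{52}$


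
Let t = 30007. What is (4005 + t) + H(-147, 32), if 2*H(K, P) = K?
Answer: 67877/2 ≈ 33939.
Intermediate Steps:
H(K, P) = K/2
(4005 + t) + H(-147, 32) = (4005 + 30007) + (1/2)*(-147) = 34012 - 147/2 = 67877/2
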